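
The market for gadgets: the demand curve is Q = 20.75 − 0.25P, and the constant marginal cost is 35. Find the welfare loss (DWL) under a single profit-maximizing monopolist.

DWL = 72

Inverting demand: P = 83 − 4Q.
Perfect competition: P = MC = 35, so 83 − 4Q = 35 and Q = 12.
A monopolist chooses Q where MR = MC. MR = 83 − 8Q; setting this equal to 35 gives Q = 6 and P = 59.
DWL is the triangle between Q = 6 and Q = 12: ½·(12 − 6)·(59 − 35) = 72.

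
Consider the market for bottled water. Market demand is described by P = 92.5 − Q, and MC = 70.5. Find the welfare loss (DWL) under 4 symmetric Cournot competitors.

DWL = 9.68

Competitive firms price at marginal cost: P = 70.5, giving Q = 22.
With 4 symmetric Cournot firms, each firm's FOC gives 92.5 − 5q = 70.5, so q = 4.4, Q = 4·4.4 = 17.6, and P = 74.9.
DWL is the triangle between Q = 17.6 and Q = 22: ½·(22 − 17.6)·(74.9 − 70.5) = 9.68.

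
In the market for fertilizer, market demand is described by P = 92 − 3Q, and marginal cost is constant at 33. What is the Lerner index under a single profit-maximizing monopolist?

Lerner index = 0.472

Monopoly sets MR = MC: 92 − 6Q = 33 ⇒ Q = 59/6, P = 92 − 3·59/6 = 62.5.
Lerner index = (P − MC)/P = (62.5 − 33)/62.5 = 0.472.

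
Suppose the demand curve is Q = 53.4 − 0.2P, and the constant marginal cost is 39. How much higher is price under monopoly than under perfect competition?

Inverting demand: P = 267 − 5Q.
Competitive firms price at marginal cost: P = 39, giving Q = 45.6.
A monopolist chooses Q where MR = MC. MR = 267 − 10Q; setting this equal to 39 gives Q = 22.8 and P = 153.
Change in price: 153 − 39 = 114.

Price rises by 114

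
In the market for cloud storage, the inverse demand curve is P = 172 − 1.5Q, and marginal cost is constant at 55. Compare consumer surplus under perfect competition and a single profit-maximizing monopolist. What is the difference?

Perfect competition: P = MC = 55, so 172 − 1.5Q = 55 and Q = 78.
CS = ½·(172 − 55)·78 = 4563.
The monopolist equates marginal revenue to marginal cost: 172 − 3Q = 55, so Q = 39. From demand, P = 113.5.
CS = ½·(172 − 113.5)·39 = 1140.75.
Change in consumer surplus: 1140.75 − 4563 = −3422.25.

Consumer surplus falls by 3422.25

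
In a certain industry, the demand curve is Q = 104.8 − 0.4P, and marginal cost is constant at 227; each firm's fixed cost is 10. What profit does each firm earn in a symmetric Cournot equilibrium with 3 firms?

Inverting demand: P = 262 − 2.5Q.
With 3 symmetric Cournot firms, each firm's FOC gives 262 − 10q = 227, so q = 3.5, Q = 3·3.5 = 10.5, and P = 235.75.
Each firm's profit = (235.75 − 227)·3.5 − 10 = 20.625.

π_i = 20.625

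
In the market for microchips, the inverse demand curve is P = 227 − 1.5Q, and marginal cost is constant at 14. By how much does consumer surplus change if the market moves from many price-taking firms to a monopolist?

Consumer surplus falls by 11342.25

Competitive firms price at marginal cost: P = 14, giving Q = 142.
CS = ½·(227 − 14)·142 = 15123.
Monopoly sets MR = MC: 227 − 3Q = 14 ⇒ Q = 71, P = 227 − 1.5·71 = 120.5.
CS = ½·(227 − 120.5)·71 = 3780.75.
Change in consumer surplus: 3780.75 − 15123 = −11342.25.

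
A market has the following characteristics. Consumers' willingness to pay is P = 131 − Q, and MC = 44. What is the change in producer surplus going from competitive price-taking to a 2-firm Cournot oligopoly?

Under competition P = MC = 44, so Q = (131 − 44)/1 = 87.
PS = (44 − 44)·87 = 0.
Cournot with 2 identical firms: the symmetric best-response condition is 131 − 3q = 44. Each firm produces q = 29, total output Q = 58, price P = 73.
PS = (73 − 44)·58 = 1682.
Change in producer surplus: 1682 − 0 = 1682.

Producer surplus rises by 1682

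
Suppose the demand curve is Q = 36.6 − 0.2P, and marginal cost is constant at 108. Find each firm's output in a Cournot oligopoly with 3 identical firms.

q_i = 3.75

Inverting demand: P = 183 − 5Q.
With 3 symmetric Cournot firms, each firm's FOC gives 183 − 20q = 108, so q = 3.75, Q = 3·3.75 = 11.25, and P = 126.75.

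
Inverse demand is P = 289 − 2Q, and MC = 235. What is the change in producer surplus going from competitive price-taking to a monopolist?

PS rises by 364.5

Perfect competition: P = MC = 235, so 289 − 2Q = 235 and Q = 27.
PS = (235 − 235)·27 = 0.
Monopoly sets MR = MC: 289 − 4Q = 235 ⇒ Q = 13.5, P = 289 − 2·13.5 = 262.
PS = (262 − 235)·13.5 = 364.5.
Change in producer surplus: 364.5 − 0 = 364.5.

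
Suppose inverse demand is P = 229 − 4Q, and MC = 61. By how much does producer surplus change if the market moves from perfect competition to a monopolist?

Producer surplus rises by 1764

Perfect competition: P = MC = 61, so 229 − 4Q = 61 and Q = 42.
PS = (61 − 61)·42 = 0.
The monopolist equates marginal revenue to marginal cost: 229 − 8Q = 61, so Q = 21. From demand, P = 145.
PS = (145 − 61)·21 = 1764.
Change in producer surplus: 1764 − 0 = 1764.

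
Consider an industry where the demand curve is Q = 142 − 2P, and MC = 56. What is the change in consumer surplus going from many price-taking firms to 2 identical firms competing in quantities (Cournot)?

Inverting demand: P = 71 − 0.5Q.
Perfect competition: P = MC = 56, so 71 − 0.5Q = 56 and Q = 30.
CS = ½·(71 − 56)·30 = 225.
With 2 symmetric Cournot firms, each firm's FOC gives 71 − 1.5q = 56, so q = 10, Q = 2·10 = 20, and P = 61.
CS = ½·(71 − 61)·20 = 100.
Change in consumer surplus: 100 − 225 = −125.

CS falls by 125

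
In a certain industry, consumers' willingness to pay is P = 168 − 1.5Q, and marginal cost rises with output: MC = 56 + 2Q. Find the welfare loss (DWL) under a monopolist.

Competitive equilibrium sets price equal to marginal cost: 168 − 1.5Q = 56 + 2Q, so Q = 32 and P = 120.
Monopoly sets MR = MC: 168 − 3Q = 56 + 2Q ⇒ Q = 22.4, P = 168 − 1.5·22.4 = 134.4.
CS = ½·(168 − 120)·32 = 768; PS = (120·32 − 56·32 − ½·2·32²) = 1024; TS = 1792.
CS = ½·(168 − 134.4)·22.4 = 376.32; PS = (134.4·22.4 − 56·22.4 − ½·2·22.4²) = 1254.4; TS = 1630.72.
DWL = 1792 − 1630.72 = 161.28.

DWL = 161.28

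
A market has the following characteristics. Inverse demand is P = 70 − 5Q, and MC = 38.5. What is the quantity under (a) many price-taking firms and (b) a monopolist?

Competition: Q = 6.3; Monopoly: Q = 3.15

Perfect competition: P = MC = 38.5, so 70 − 5Q = 38.5 and Q = 6.3.
A monopolist chooses Q where MR = MC. MR = 70 − 10Q; setting this equal to 38.5 gives Q = 3.15 and P = 54.25.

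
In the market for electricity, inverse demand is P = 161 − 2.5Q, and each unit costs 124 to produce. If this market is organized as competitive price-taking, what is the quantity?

Under competition P = MC = 124, so Q = (161 − 124)/2.5 = 14.8.

Q = 14.8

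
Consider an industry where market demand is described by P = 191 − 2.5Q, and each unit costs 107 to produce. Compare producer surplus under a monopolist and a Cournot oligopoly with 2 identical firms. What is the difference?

Producer surplus falls by 78.4

Monopoly sets MR = MC: 191 − 5Q = 107 ⇒ Q = 16.8, P = 191 − 2.5·16.8 = 149.
PS = (149 − 107)·16.8 = 705.6.
With 2 symmetric Cournot firms, each firm's FOC gives 191 − 7.5q = 107, so q = 11.2, Q = 2·11.2 = 22.4, and P = 135.
PS = (135 − 107)·22.4 = 627.2.
Change in producer surplus: 627.2 − 705.6 = −78.4.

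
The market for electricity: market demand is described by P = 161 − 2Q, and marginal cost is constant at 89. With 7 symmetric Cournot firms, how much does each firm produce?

Cournot with 7 identical firms: the symmetric best-response condition is 161 − 16q = 89. Each firm produces q = 4.5, total output Q = 31.5, price P = 98.

q_i = 4.5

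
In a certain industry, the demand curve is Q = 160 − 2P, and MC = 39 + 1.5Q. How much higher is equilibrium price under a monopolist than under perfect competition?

Inverting demand: P = 80 − 0.5Q.
Competitive equilibrium sets price equal to marginal cost: 80 − 0.5Q = 39 + 1.5Q, so Q = 20.5 and P = 69.75.
The monopolist equates marginal revenue to marginal cost: 80 − Q = 39 + 1.5Q, so Q = 16.4. From demand, P = 71.8.
Change in equilibrium price: 71.8 − 69.75 = 2.05.

P rises by 2.05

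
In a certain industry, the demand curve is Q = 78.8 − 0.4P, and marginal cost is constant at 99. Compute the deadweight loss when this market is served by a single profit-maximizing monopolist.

Inverting demand: P = 197 − 2.5Q.
Under competition P = MC = 99, so Q = (197 − 99)/2.5 = 39.2.
The monopolist equates marginal revenue to marginal cost: 197 − 5Q = 99, so Q = 19.6. From demand, P = 148.
DWL is the triangle between Q = 19.6 and Q = 39.2: ½·(39.2 − 19.6)·(148 − 99) = 480.2.

DWL = 480.2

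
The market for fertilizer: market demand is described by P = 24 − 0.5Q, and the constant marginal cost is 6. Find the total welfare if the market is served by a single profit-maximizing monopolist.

TS = 243

A monopolist chooses Q where MR = MC. MR = 24 − Q; setting this equal to 6 gives Q = 18 and P = 15.
CS = ½·(24 − 15)·18 = 81; PS = (15 − 6)·18 = 162; TS = 243.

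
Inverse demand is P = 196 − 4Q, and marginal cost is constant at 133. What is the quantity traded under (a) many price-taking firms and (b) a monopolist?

Competition: Q = 15.75; Monopoly: Q = 7.875

Perfect competition: P = MC = 133, so 196 − 4Q = 133 and Q = 15.75.
Monopoly sets MR = MC: 196 − 8Q = 133 ⇒ Q = 7.875, P = 196 − 4·7.875 = 164.5.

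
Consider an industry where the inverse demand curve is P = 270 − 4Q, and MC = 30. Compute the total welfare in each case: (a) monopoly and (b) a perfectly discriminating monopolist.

Monopoly: TS = 5400; Perfect PD: TS = 7200

Monopoly sets MR = MC: 270 − 8Q = 30 ⇒ Q = 30, P = 270 − 4·30 = 150.
CS = ½·(270 − 150)·30 = 1800; PS = (150 − 30)·30 = 3600; TS = 5400.
A perfectly discriminating monopolist sells every unit with P(Q) ≥ MC(Q), so output equals the competitive quantity Q = 60. Each buyer pays their reservation price, so CS = 0 and the firm captures all surplus.
TS = 7200 (equal to competitive TS).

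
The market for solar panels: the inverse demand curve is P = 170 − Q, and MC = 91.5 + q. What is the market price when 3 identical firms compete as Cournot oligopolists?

In a 3-firm Cournot equilibrium, symmetry and the first-order condition give q = (170 − 91.5)/(5) = 15.7. So Q = 47.1 and P = 122.9.

P = 122.9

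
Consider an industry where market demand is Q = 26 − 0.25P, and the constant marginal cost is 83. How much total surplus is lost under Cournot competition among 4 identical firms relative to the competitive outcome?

DWL = 2.205

Inverting demand: P = 104 − 4Q.
Perfect competition: P = MC = 83, so 104 − 4Q = 83 and Q = 5.25.
In a 4-firm Cournot equilibrium, symmetry and the first-order condition give q = (104 − 83)/(20) = 1.05. So Q = 4.2 and P = 87.2.
DWL is the triangle between Q = 4.2 and Q = 5.25: ½·(5.25 − 4.2)·(87.2 − 83) = 2.205.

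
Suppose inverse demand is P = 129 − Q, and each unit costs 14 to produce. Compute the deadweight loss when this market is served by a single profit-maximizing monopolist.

Competitive firms price at marginal cost: P = 14, giving Q = 115.
Monopoly sets MR = MC: 129 − 2Q = 14 ⇒ Q = 57.5, P = 129 − 57.5 = 71.5.
DWL is the triangle between Q = 57.5 and Q = 115: ½·(115 − 57.5)·(71.5 − 14) = 1653.125.

DWL = 1653.125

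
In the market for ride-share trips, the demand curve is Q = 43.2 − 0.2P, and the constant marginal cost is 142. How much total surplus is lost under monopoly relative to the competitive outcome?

Inverting demand: P = 216 − 5Q.
Competitive firms price at marginal cost: P = 142, giving Q = 14.8.
Monopoly sets MR = MC: 216 − 10Q = 142 ⇒ Q = 7.4, P = 216 − 5·7.4 = 179.
DWL is the triangle between Q = 7.4 and Q = 14.8: ½·(14.8 − 7.4)·(179 − 142) = 136.9.

DWL = 136.9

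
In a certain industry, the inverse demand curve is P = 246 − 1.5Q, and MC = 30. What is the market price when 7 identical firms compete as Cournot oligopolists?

With 7 symmetric Cournot firms, each firm's FOC gives 246 − 12q = 30, so q = 18, Q = 7·18 = 126, and P = 57.

P = 57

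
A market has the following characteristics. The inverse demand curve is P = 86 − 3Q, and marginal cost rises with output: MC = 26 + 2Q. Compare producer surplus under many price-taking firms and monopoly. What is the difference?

Under competition P = MC: 86 − 3Q = 26 + 2Q ⇒ Q = 12, P = 50.
PS = P·Q − VC(Q) = 50·12 − (26·12 + ½·2·12²) = 144.
A monopolist chooses Q where MR = MC. MR = 86 − 6Q; setting this equal to 26 + 2Q gives Q = 7.5 and P = 63.5.
PS = P·Q − VC(Q) = 63.5·7.5 − (26·7.5 + ½·2·7.5²) = 225.
Change in producer surplus: 225 − 144 = 81.

PS rises by 81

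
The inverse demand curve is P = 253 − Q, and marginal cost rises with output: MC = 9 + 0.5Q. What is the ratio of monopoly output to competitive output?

The monopolist equates marginal revenue to marginal cost: 253 − 2Q = 9 + 0.5Q, so Q = 97.6. From demand, P = 155.4.
Competitive equilibrium sets price equal to marginal cost: 253 − Q = 9 + 0.5Q, so Q = 488/3 and P = 271/3.
Ratio Q_m/Q_c = 97.6/(488/3) = 0.6.

Q_m/Q_c = 0.6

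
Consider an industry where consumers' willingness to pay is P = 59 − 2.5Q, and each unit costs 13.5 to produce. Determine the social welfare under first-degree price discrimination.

TS = 414.05

With perfect price discrimination, output is the efficient level Q = 18.2 (where demand meets MC), but every buyer pays their willingness to pay: CS = 0 and PS = total surplus.
TS = 414.05 (equal to competitive TS).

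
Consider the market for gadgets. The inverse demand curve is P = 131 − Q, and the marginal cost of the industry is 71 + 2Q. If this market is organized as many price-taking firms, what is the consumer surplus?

Competitive equilibrium sets price equal to marginal cost: 131 − Q = 71 + 2Q, so Q = 20 and P = 111.
CS = ½·(131 − 111)·20 = 200.

CS = 200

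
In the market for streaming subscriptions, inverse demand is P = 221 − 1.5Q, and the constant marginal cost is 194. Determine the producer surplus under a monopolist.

A monopolist chooses Q where MR = MC. MR = 221 − 3Q; setting this equal to 194 gives Q = 9 and P = 207.5.
PS = (207.5 − 194)·9 = 121.5.

PS = 121.5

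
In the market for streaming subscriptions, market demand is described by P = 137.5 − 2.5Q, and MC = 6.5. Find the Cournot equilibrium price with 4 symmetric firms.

P = 32.7

Cournot with 4 identical firms: the symmetric best-response condition is 137.5 − 12.5q = 6.5. Each firm produces q = 10.48, total output Q = 41.92, price P = 32.7.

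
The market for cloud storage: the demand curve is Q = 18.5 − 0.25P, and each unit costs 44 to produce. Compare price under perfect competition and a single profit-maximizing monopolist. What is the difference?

Inverting demand: P = 74 − 4Q.
Competitive firms price at marginal cost: P = 44, giving Q = 7.5.
The monopolist equates marginal revenue to marginal cost: 74 − 8Q = 44, so Q = 3.75. From demand, P = 59.
Change in price: 59 − 44 = 15.

Price rises by 15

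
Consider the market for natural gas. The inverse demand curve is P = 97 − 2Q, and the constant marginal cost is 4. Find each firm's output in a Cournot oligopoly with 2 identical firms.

In a 2-firm Cournot equilibrium, symmetry and the first-order condition give q = (97 − 4)/(6) = 15.5. So Q = 31 and P = 35.

q_i = 15.5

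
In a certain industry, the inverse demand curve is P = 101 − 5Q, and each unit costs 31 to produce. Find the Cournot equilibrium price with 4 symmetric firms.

P = 45

With 4 symmetric Cournot firms, each firm's FOC gives 101 − 25q = 31, so q = 2.8, Q = 4·2.8 = 11.2, and P = 45.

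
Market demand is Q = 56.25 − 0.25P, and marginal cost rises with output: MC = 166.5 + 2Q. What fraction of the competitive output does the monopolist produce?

Q_m/Q_c = 0.6

Inverting demand: P = 225 − 4Q.
A monopolist chooses Q where MR = MC. MR = 225 − 8Q; setting this equal to 166.5 + 2Q gives Q = 5.85 and P = 201.6.
Competitive equilibrium sets price equal to marginal cost: 225 − 4Q = 166.5 + 2Q, so Q = 9.75 and P = 186.
Ratio Q_m/Q_c = 5.85/9.75 = 0.6.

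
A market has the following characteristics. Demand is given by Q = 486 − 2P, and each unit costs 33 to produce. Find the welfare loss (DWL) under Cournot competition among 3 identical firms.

DWL = 2756.25

Inverting demand: P = 243 − 0.5Q.
Competitive firms price at marginal cost: P = 33, giving Q = 420.
With 3 symmetric Cournot firms, each firm's FOC gives 243 − 2q = 33, so q = 105, Q = 3·105 = 315, and P = 85.5.
DWL is the triangle between Q = 315 and Q = 420: ½·(420 − 315)·(85.5 − 33) = 2756.25.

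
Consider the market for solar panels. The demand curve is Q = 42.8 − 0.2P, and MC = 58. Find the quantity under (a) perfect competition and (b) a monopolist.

Inverting demand: P = 214 − 5Q.
Perfect competition: P = MC = 58, so 214 − 5Q = 58 and Q = 31.2.
A monopolist chooses Q where MR = MC. MR = 214 − 10Q; setting this equal to 58 gives Q = 15.6 and P = 136.

Competition: Q = 31.2; Monopoly: Q = 15.6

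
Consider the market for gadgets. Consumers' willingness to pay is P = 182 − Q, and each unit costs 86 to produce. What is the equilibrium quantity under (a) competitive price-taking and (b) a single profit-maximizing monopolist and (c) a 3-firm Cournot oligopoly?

Perfect competition: P = MC = 86, so 182 − Q = 86 and Q = 96.
The monopolist equates marginal revenue to marginal cost: 182 − 2Q = 86, so Q = 48. From demand, P = 134.
In a 3-firm Cournot equilibrium, symmetry and the first-order condition give q = (182 − 86)/(4) = 24. So Q = 72 and P = 110.

Competition: Q = 96; Monopoly: Q = 48; Cournot: Q = 72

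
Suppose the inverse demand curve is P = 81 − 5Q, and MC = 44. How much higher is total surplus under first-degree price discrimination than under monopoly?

The monopolist equates marginal revenue to marginal cost: 81 − 10Q = 44, so Q = 3.7. From demand, P = 62.5.
CS = ½·(81 − 62.5)·3.7 = 34.225; PS = (62.5 − 44)·3.7 = 68.45; TS = 102.675.
A perfectly discriminating monopolist sells every unit with P(Q) ≥ MC(Q), so output equals the competitive quantity Q = 7.4. Each buyer pays their reservation price, so CS = 0 and the firm captures all surplus.
TS = 136.9 (equal to competitive TS).
Change in total surplus: 136.9 − 102.675 = 34.225.

Total surplus rises by 34.225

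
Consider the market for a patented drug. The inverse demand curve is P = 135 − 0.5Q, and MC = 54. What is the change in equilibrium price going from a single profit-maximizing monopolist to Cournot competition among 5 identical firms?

Monopoly sets MR = MC: 135 − Q = 54 ⇒ Q = 81, P = 135 − 0.5·81 = 94.5.
Cournot with 5 identical firms: the symmetric best-response condition is 135 − 3q = 54. Each firm produces q = 27, total output Q = 135, price P = 67.5.
Change in equilibrium price: 67.5 − 94.5 = −27.

Equilibrium price falls by 27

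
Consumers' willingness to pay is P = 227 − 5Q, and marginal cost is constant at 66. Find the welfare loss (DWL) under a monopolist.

DWL = 648.025

Under competition P = MC = 66, so Q = (227 − 66)/5 = 32.2.
Monopoly sets MR = MC: 227 − 10Q = 66 ⇒ Q = 16.1, P = 227 − 5·16.1 = 146.5.
DWL is the triangle between Q = 16.1 and Q = 32.2: ½·(32.2 − 16.1)·(146.5 − 66) = 648.025.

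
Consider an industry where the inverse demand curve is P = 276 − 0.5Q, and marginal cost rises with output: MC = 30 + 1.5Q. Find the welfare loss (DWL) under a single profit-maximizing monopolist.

DWL = 605.16

Competitive equilibrium sets price equal to marginal cost: 276 − 0.5Q = 30 + 1.5Q, so Q = 123 and P = 214.5.
A monopolist chooses Q where MR = MC. MR = 276 − Q; setting this equal to 30 + 1.5Q gives Q = 98.4 and P = 226.8.
CS = ½·(276 − 214.5)·123 = 3782.25; PS = (214.5·123 − 30·123 − ½·1.5·123²) = 11346.75; TS = 15129.
CS = ½·(276 − 226.8)·98.4 = 2420.64; PS = (226.8·98.4 − 30·98.4 − ½·1.5·98.4²) = 12103.2; TS = 14523.84.
DWL = 15129 − 14523.84 = 605.16.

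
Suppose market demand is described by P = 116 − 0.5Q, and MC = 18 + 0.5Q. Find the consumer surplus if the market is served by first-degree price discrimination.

A perfectly discriminating monopolist sells every unit with P(Q) ≥ MC(Q), so output equals the competitive quantity Q = 98. Each buyer pays their reservation price, so CS = 0 and the firm captures all surplus.
CS = 0.

CS = 0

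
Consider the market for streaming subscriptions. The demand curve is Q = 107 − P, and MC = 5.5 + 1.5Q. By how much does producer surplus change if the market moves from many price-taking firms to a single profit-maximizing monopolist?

Producer surplus rises by 235.48

Inverting demand: P = 107 − Q.
Under competition P = MC: 107 − Q = 5.5 + 1.5Q ⇒ Q = 40.6, P = 66.4.
PS = P·Q − VC(Q) = 66.4·40.6 − (5.5·40.6 + ½·1.5·40.6²) = 1236.27.
The monopolist equates marginal revenue to marginal cost: 107 − 2Q = 5.5 + 1.5Q, so Q = 29. From demand, P = 78.
PS = P·Q − VC(Q) = 78·29 − (5.5·29 + ½·1.5·29²) = 1471.75.
Change in producer surplus: 1471.75 − 1236.27 = 235.48.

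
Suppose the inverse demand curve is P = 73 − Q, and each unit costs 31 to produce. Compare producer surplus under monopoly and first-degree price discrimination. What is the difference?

Producer surplus rises by 441

Monopoly sets MR = MC: 73 − 2Q = 31 ⇒ Q = 21, P = 73 − 21 = 52.
PS = (52 − 31)·21 = 441.
With perfect price discrimination, output is the efficient level Q = 42 (where demand meets MC), but every buyer pays their willingness to pay: CS = 0 and PS = total surplus.
PS = ½·(73 − 31)·42 = 882.
Change in producer surplus: 882 − 441 = 441.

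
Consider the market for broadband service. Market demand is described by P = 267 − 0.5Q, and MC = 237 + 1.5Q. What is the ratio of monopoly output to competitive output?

Q_m/Q_c = 0.8

A monopolist chooses Q where MR = MC. MR = 267 − Q; setting this equal to 237 + 1.5Q gives Q = 12 and P = 261.
Competitive equilibrium sets price equal to marginal cost: 267 − 0.5Q = 237 + 1.5Q, so Q = 15 and P = 259.5.
Ratio Q_m/Q_c = 12/15 = 0.8.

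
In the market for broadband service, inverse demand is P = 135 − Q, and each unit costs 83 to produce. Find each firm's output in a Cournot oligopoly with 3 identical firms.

q_i = 13

With 3 symmetric Cournot firms, each firm's FOC gives 135 − 4q = 83, so q = 13, Q = 3·13 = 39, and P = 96.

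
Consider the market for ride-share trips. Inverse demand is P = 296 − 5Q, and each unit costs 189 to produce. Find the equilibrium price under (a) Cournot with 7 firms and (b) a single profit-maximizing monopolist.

In a 7-firm Cournot equilibrium, symmetry and the first-order condition give q = (296 − 189)/(40) = 2.675. So Q = 18.725 and P = 202.375.
Monopoly sets MR = MC: 296 − 10Q = 189 ⇒ Q = 10.7, P = 296 − 5·10.7 = 242.5.

Cournot: P = 202.375; Monopoly: P = 242.5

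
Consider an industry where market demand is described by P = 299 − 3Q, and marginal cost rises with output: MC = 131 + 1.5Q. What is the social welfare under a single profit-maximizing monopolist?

TS = 2634.24

The monopolist equates marginal revenue to marginal cost: 299 − 6Q = 131 + 1.5Q, so Q = 22.4. From demand, P = 231.8.
CS = ½·(299 − 231.8)·22.4 = 752.64; PS = (231.8·22.4 − 131·22.4 − ½·1.5·22.4²) = 1881.6; TS = 2634.24.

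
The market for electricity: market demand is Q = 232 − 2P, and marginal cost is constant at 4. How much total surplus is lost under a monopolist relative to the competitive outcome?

Inverting demand: P = 116 − 0.5Q.
Perfect competition: P = MC = 4, so 116 − 0.5Q = 4 and Q = 224.
A monopolist chooses Q where MR = MC. MR = 116 − Q; setting this equal to 4 gives Q = 112 and P = 60.
DWL is the triangle between Q = 112 and Q = 224: ½·(224 − 112)·(60 − 4) = 3136.

DWL = 3136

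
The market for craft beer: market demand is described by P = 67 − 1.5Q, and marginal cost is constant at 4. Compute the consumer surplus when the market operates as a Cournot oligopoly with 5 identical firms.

With 5 symmetric Cournot firms, each firm's FOC gives 67 − 9q = 4, so q = 7, Q = 5·7 = 35, and P = 14.5.
CS = ½·(67 − 14.5)·35 = 918.75.

CS = 918.75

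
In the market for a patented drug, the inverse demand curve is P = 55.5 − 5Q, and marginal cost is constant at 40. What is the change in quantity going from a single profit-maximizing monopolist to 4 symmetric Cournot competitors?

Quantity rises by 0.93

A monopolist chooses Q where MR = MC. MR = 55.5 − 10Q; setting this equal to 40 gives Q = 1.55 and P = 47.75.
In a 4-firm Cournot equilibrium, symmetry and the first-order condition give q = (55.5 − 40)/(25) = 0.62. So Q = 2.48 and P = 43.1.
Change in quantity: 2.48 − 1.55 = 0.93.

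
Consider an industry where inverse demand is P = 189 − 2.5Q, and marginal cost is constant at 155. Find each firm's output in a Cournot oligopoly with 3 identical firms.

With 3 symmetric Cournot firms, each firm's FOC gives 189 − 10q = 155, so q = 3.4, Q = 3·3.4 = 10.2, and P = 163.5.

q_i = 3.4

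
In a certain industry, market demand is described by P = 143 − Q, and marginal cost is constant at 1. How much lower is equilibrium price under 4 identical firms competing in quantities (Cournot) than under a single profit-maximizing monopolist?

Monopoly sets MR = MC: 143 − 2Q = 1 ⇒ Q = 71, P = 143 − 71 = 72.
Cournot with 4 identical firms: the symmetric best-response condition is 143 − 5q = 1. Each firm produces q = 28.4, total output Q = 113.6, price P = 29.4.
Change in equilibrium price: 29.4 − 72 = −42.6.

Equilibrium price falls by 42.6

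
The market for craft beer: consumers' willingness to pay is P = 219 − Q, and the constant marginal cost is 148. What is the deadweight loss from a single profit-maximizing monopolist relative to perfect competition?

DWL = 630.125

Under competition P = MC = 148, so Q = (219 − 148)/1 = 71.
A monopolist chooses Q where MR = MC. MR = 219 − 2Q; setting this equal to 148 gives Q = 35.5 and P = 183.5.
DWL is the triangle between Q = 35.5 and Q = 71: ½·(71 − 35.5)·(183.5 − 148) = 630.125.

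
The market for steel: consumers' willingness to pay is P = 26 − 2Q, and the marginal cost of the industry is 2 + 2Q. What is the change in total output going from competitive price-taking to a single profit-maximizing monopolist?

Total output falls by 2

Competitive equilibrium sets price equal to marginal cost: 26 − 2Q = 2 + 2Q, so Q = 6 and P = 14.
A monopolist chooses Q where MR = MC. MR = 26 − 4Q; setting this equal to 2 + 2Q gives Q = 4 and P = 18.
Change in total output: 4 − 6 = −2.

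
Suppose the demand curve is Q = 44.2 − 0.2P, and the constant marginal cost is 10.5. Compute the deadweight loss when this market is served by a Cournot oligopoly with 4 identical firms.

DWL = 177.241

Inverting demand: P = 221 − 5Q.
Perfect competition: P = MC = 10.5, so 221 − 5Q = 10.5 and Q = 42.1.
With 4 symmetric Cournot firms, each firm's FOC gives 221 − 25q = 10.5, so q = 8.42, Q = 4·8.42 = 33.68, and P = 52.6.
DWL is the triangle between Q = 33.68 and Q = 42.1: ½·(42.1 − 33.68)·(52.6 − 10.5) = 177.241.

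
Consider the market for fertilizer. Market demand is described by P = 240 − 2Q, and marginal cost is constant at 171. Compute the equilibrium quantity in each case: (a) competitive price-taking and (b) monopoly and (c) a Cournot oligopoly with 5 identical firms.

Under competition P = MC = 171, so Q = (240 − 171)/2 = 34.5.
A monopolist chooses Q where MR = MC. MR = 240 − 4Q; setting this equal to 171 gives Q = 17.25 and P = 205.5.
With 5 symmetric Cournot firms, each firm's FOC gives 240 − 12q = 171, so q = 5.75, Q = 5·5.75 = 28.75, and P = 182.5.

Competition: Q = 34.5; Monopoly: Q = 17.25; Cournot: Q = 28.75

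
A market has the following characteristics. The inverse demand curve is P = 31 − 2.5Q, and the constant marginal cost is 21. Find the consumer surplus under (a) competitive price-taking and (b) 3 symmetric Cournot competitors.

Competition: CS = 20; Cournot: CS = 11.25

Under competition P = MC = 21, so Q = (31 − 21)/2.5 = 4.
CS = ½·(31 − 21)·4 = 20.
In a 3-firm Cournot equilibrium, symmetry and the first-order condition give q = (31 − 21)/(10) = 1. So Q = 3 and P = 23.5.
CS = ½·(31 − 23.5)·3 = 11.25.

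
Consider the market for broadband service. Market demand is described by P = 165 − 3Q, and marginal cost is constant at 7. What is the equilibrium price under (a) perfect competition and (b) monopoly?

Under competition P = MC = 7, so Q = (165 − 7)/3 = 158/3.
Monopoly sets MR = MC: 165 − 6Q = 7 ⇒ Q = 79/3, P = 165 − 3·79/3 = 86.

Competition: P = 7; Monopoly: P = 86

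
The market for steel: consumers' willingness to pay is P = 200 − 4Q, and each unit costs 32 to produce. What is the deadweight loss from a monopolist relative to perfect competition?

Perfect competition: P = MC = 32, so 200 − 4Q = 32 and Q = 42.
The monopolist equates marginal revenue to marginal cost: 200 − 8Q = 32, so Q = 21. From demand, P = 116.
DWL is the triangle between Q = 21 and Q = 42: ½·(42 − 21)·(116 − 32) = 882.

DWL = 882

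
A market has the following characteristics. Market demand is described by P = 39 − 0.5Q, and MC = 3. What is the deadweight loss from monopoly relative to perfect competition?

Under competition P = MC = 3, so Q = (39 − 3)/0.5 = 72.
Monopoly sets MR = MC: 39 − Q = 3 ⇒ Q = 36, P = 39 − 0.5·36 = 21.
DWL is the triangle between Q = 36 and Q = 72: ½·(72 − 36)·(21 − 3) = 324.

DWL = 324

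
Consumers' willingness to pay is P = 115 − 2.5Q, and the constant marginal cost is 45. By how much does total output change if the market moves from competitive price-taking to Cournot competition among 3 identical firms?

Q falls by 7

Competitive firms price at marginal cost: P = 45, giving Q = 28.
With 3 symmetric Cournot firms, each firm's FOC gives 115 − 10q = 45, so q = 7, Q = 3·7 = 21, and P = 62.5.
Change in total output: 21 − 28 = −7.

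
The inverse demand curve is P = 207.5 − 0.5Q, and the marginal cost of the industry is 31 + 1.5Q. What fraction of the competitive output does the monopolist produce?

Monopoly sets MR = MC: 207.5 − Q = 31 + 1.5Q ⇒ Q = 70.6, P = 207.5 − 0.5·70.6 = 172.2.
Under competition P = MC: 207.5 − 0.5Q = 31 + 1.5Q ⇒ Q = 88.25, P = 163.375.
Ratio Q_m/Q_c = 70.6/88.25 = 0.8.

Q_m/Q_c = 0.8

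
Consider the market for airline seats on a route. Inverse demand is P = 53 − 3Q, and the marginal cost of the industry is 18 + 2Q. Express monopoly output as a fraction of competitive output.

A monopolist chooses Q where MR = MC. MR = 53 − 6Q; setting this equal to 18 + 2Q gives Q = 4.375 and P = 39.875.
Under competition P = MC: 53 − 3Q = 18 + 2Q ⇒ Q = 7, P = 32.
Ratio Q_m/Q_c = 4.375/7 = 0.625.

Q_m/Q_c = 0.625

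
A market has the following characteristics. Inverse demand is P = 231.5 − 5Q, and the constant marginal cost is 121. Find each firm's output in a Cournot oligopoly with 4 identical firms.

q_i = 4.42

With 4 symmetric Cournot firms, each firm's FOC gives 231.5 − 25q = 121, so q = 4.42, Q = 4·4.42 = 17.68, and P = 143.1.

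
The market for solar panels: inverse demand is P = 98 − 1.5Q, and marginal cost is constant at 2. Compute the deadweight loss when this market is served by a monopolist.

DWL = 768

Competitive firms price at marginal cost: P = 2, giving Q = 64.
A monopolist chooses Q where MR = MC. MR = 98 − 3Q; setting this equal to 2 gives Q = 32 and P = 50.
DWL is the triangle between Q = 32 and Q = 64: ½·(64 − 32)·(50 − 2) = 768.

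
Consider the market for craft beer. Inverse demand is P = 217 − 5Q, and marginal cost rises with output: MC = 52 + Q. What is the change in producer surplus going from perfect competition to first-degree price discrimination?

PS rises by 1890.625

Competitive equilibrium sets price equal to marginal cost: 217 − 5Q = 52 + Q, so Q = 27.5 and P = 79.5.
PS = P·Q − VC(Q) = 79.5·27.5 − (52·27.5 + ½·1·27.5²) = 378.125.
A perfectly discriminating monopolist sells every unit with P(Q) ≥ MC(Q), so output equals the competitive quantity Q = 27.5. Each buyer pays their reservation price, so CS = 0 and the firm captures all surplus.
PS = ½·(217 − 52)·27.5 = 2268.75.
Change in producer surplus: 2268.75 − 378.125 = 1890.625.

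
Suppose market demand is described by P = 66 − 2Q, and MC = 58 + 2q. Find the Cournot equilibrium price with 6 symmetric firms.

With 6 symmetric Cournot firms, each firm's FOC gives 66 − 14q = 58 + 2q, so q = 0.5, Q = 6·0.5 = 3, and P = 60.

P = 60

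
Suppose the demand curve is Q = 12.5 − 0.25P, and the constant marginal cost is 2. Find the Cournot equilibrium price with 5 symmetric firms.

P = 10

Inverting demand: P = 50 − 4Q.
Cournot with 5 identical firms: the symmetric best-response condition is 50 − 24q = 2. Each firm produces q = 2, total output Q = 10, price P = 10.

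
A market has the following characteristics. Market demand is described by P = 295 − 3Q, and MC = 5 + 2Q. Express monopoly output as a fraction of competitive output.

A monopolist chooses Q where MR = MC. MR = 295 − 6Q; setting this equal to 5 + 2Q gives Q = 36.25 and P = 186.25.
Under competition P = MC: 295 − 3Q = 5 + 2Q ⇒ Q = 58, P = 121.
Ratio Q_m/Q_c = 36.25/58 = 0.625.

Q_m/Q_c = 0.625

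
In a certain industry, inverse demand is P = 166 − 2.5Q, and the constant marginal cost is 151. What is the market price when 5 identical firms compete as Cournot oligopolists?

In a 5-firm Cournot equilibrium, symmetry and the first-order condition give q = (166 − 151)/(15) = 1. So Q = 5 and P = 153.5.

P = 153.5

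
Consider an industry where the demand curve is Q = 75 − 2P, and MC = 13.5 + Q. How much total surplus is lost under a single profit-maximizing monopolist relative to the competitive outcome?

Inverting demand: P = 37.5 − 0.5Q.
Under competition P = MC: 37.5 − 0.5Q = 13.5 + Q ⇒ Q = 16, P = 29.5.
The monopolist equates marginal revenue to marginal cost: 37.5 − Q = 13.5 + Q, so Q = 12. From demand, P = 31.5.
CS = ½·(37.5 − 29.5)·16 = 64; PS = (29.5·16 − 13.5·16 − ½·1·16²) = 128; TS = 192.
CS = ½·(37.5 − 31.5)·12 = 36; PS = (31.5·12 − 13.5·12 − ½·1·12²) = 144; TS = 180.
DWL = 192 − 180 = 12.

DWL = 12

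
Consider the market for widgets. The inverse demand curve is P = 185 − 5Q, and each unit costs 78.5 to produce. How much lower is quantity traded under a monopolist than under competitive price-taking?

Quantity traded falls by 10.65

Perfect competition: P = MC = 78.5, so 185 − 5Q = 78.5 and Q = 21.3.
Monopoly sets MR = MC: 185 − 10Q = 78.5 ⇒ Q = 10.65, P = 185 − 5·10.65 = 131.75.
Change in quantity traded: 10.65 − 21.3 = −10.65.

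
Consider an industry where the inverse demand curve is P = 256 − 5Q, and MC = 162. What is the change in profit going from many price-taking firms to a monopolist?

Under competition P = MC = 162, so Q = (256 − 162)/5 = 18.8.
Profit = (162 − 162)·18.8 = 0.
The monopolist equates marginal revenue to marginal cost: 256 − 10Q = 162, so Q = 9.4. From demand, P = 209.
Profit = (209 − 162)·9.4 = 441.8.
Change in profit: 441.8 − 0 = 441.8.

Profit rises by 441.8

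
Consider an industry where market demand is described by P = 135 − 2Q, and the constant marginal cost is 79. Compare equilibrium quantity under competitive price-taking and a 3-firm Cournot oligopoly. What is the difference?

Perfect competition: P = MC = 79, so 135 − 2Q = 79 and Q = 28.
Cournot with 3 identical firms: the symmetric best-response condition is 135 − 8q = 79. Each firm produces q = 7, total output Q = 21, price P = 93.
Change in equilibrium quantity: 21 − 28 = −7.

Equilibrium quantity falls by 7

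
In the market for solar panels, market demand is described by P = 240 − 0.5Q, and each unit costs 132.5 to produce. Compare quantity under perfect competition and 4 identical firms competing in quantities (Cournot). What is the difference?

Q falls by 43

Perfect competition: P = MC = 132.5, so 240 − 0.5Q = 132.5 and Q = 215.
With 4 symmetric Cournot firms, each firm's FOC gives 240 − 2.5q = 132.5, so q = 43, Q = 4·43 = 172, and P = 154.
Change in quantity: 172 − 215 = −43.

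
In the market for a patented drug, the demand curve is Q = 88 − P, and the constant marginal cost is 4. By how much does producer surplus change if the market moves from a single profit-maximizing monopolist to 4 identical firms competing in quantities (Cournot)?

PS falls by 635.04

Inverting demand: P = 88 − Q.
A monopolist chooses Q where MR = MC. MR = 88 − 2Q; setting this equal to 4 gives Q = 42 and P = 46.
PS = (46 − 4)·42 = 1764.
In a 4-firm Cournot equilibrium, symmetry and the first-order condition give q = (88 − 4)/(5) = 16.8. So Q = 67.2 and P = 20.8.
PS = (20.8 − 4)·67.2 = 1128.96.
Change in producer surplus: 1128.96 − 1764 = −635.04.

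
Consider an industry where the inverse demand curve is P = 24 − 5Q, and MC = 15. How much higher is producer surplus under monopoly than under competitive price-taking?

Competitive firms price at marginal cost: P = 15, giving Q = 1.8.
PS = (15 − 15)·1.8 = 0.
Monopoly sets MR = MC: 24 − 10Q = 15 ⇒ Q = 0.9, P = 24 − 5·0.9 = 19.5.
PS = (19.5 − 15)·0.9 = 4.05.
Change in producer surplus: 4.05 − 0 = 4.05.

Producer surplus rises by 4.05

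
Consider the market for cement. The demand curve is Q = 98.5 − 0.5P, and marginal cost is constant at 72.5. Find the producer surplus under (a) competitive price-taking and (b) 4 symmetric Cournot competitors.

Inverting demand: P = 197 − 2Q.
Perfect competition: P = MC = 72.5, so 197 − 2Q = 72.5 and Q = 62.25.
PS = (72.5 − 72.5)·62.25 = 0.
Cournot with 4 identical firms: the symmetric best-response condition is 197 − 10q = 72.5. Each firm produces q = 12.45, total output Q = 49.8, price P = 97.4.
PS = (97.4 − 72.5)·49.8 = 1240.02.

Competition: PS = 0; Cournot: PS = 1240.02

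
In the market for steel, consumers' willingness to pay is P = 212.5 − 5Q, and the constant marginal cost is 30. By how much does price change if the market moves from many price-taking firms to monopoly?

Under competition P = MC = 30, so Q = (212.5 − 30)/5 = 36.5.
Monopoly sets MR = MC: 212.5 − 10Q = 30 ⇒ Q = 18.25, P = 212.5 − 5·18.25 = 121.25.
Change in price: 121.25 − 30 = 91.25.

P rises by 91.25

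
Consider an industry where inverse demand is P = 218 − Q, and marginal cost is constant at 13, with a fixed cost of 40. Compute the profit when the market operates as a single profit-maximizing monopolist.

The monopolist equates marginal revenue to marginal cost: 218 − 2Q = 13, so Q = 102.5. From demand, P = 115.5.
Profit = (115.5 − 13)·102.5 − 40 = 10466.25.

Profit = 10466.25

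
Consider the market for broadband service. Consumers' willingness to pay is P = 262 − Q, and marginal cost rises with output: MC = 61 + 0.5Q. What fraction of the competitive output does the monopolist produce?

Q_m/Q_c = 0.6

A monopolist chooses Q where MR = MC. MR = 262 − 2Q; setting this equal to 61 + 0.5Q gives Q = 80.4 and P = 181.6.
Under competition P = MC: 262 − Q = 61 + 0.5Q ⇒ Q = 134, P = 128.
Ratio Q_m/Q_c = 80.4/134 = 0.6.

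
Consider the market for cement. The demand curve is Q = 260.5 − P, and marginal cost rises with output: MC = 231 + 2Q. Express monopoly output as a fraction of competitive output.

Inverting demand: P = 260.5 − Q.
A monopolist chooses Q where MR = MC. MR = 260.5 − 2Q; setting this equal to 231 + 2Q gives Q = 7.375 and P = 253.125.
Under competition P = MC: 260.5 − Q = 231 + 2Q ⇒ Q = 59/6, P = 752/3.
Ratio Q_m/Q_c = 7.375/(59/6) = 0.75.

Q_m/Q_c = 0.75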